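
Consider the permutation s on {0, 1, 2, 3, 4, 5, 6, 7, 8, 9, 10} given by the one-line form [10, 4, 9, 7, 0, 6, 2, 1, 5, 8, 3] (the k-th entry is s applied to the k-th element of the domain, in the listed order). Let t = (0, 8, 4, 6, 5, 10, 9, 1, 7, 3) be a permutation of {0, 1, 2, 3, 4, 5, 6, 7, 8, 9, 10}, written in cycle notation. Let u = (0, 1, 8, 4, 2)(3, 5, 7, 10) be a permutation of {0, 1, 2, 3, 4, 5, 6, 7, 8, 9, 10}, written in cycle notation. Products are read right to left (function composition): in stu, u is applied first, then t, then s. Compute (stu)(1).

Apply the permutations in order: u(1) = 8, then t(8) = 4, then s(4) = 0. So (stu)(1) = 0.

0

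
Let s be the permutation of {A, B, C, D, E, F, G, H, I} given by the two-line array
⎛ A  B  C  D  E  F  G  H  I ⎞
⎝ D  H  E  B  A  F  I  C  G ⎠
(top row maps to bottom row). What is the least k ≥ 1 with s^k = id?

Decomposing into disjoint cycles gives cycle lengths 6, 2, 1.
The order of s is the least common multiple of its cycle lengths: lcm(6, 2) = 6.

6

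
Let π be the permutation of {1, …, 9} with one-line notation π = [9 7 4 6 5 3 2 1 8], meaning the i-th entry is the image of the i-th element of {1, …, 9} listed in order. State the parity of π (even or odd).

odd

In disjoint-cycle form the cycle lengths are 3, 3, 2, 1.
A cycle of length ℓ contributes ℓ−1 transpositions, so π is a product of 2 + 2 + 1 = 5 transpositions — odd.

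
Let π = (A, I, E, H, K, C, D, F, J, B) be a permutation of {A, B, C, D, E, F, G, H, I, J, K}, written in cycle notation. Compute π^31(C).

D

C lies in the 10-cycle (A, I, E, H, K, C, D, F, J, B).
Since the cycle has length 10, π^31 acts on it the same as π^1 (31 mod 10 = 1).
Stepping 1 place around the cycle: C → D.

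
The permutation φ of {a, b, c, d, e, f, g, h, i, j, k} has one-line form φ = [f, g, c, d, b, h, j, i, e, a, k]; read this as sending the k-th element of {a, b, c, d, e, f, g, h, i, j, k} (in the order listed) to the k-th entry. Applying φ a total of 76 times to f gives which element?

Tracing f → h → … returns to f after 8 steps, so f lies in an 8-cycle (a, f, h, i, e, b, g, j).
On an 8-cycle, φ^8 is the identity, so φ^76 = φ^4 there (76 ≡ 4 mod 8).
Stepping 4 places around the cycle: f → h → i → e → b.

b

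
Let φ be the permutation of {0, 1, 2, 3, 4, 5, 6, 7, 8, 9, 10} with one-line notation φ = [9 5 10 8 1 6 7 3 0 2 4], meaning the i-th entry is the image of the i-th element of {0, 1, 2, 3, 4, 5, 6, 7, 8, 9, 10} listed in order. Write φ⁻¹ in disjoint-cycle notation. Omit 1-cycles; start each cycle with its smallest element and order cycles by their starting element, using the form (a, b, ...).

(0, 8, 3, 7, 6, 5, 1, 4, 10, 2, 9)

First write φ in disjoint cycles: (0, 9, 2, 10, 4, 1, 5, 6, 7, 3, 8).
The inverse reverses every cycle; in canonical form, φ⁻¹ = (0, 8, 3, 7, 6, 5, 1, 4, 10, 2, 9).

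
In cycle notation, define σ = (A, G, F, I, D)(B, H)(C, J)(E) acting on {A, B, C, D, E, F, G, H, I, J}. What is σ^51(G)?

G lies in the 5-cycle (A, G, F, I, D).
On a 5-cycle, σ^5 is the identity, so σ^51 = σ^1 there (51 ≡ 1 mod 5).
Stepping 1 place around the cycle: G → F.

F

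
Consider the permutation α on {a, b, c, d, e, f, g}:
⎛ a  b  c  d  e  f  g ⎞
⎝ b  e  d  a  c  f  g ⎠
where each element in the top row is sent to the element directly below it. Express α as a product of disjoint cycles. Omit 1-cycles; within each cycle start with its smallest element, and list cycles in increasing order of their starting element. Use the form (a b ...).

Start at a and follow images: a → b → e → c → d → a, giving the cycle (a b e c d).
Continuing from each remaining unvisited element yields (a b e c d).

(a b e c d)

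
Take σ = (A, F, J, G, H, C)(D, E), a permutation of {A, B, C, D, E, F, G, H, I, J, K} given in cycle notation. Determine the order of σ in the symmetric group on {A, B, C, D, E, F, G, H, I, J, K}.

6

The cycle type of σ is (6, 2, 1, 1, 1).
The order is lcm(6, 2) = 6.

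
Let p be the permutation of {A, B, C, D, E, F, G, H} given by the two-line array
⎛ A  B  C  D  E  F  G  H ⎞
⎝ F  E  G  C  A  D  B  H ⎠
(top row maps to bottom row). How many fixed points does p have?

The fixed points (elements with p(x) = x) are {H}, so there is 1.

1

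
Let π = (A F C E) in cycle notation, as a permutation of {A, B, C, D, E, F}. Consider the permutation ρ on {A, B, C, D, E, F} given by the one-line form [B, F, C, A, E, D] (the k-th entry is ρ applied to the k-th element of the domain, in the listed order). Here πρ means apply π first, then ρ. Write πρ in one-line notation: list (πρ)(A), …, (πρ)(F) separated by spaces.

(πρ)(x) = ρ(π(x)). Computing each image: ρ(π(A)) = ρ(F) = D, ρ(π(B)) = ρ(B) = F, ρ(π(C)) = ρ(E) = E, ρ(π(D)) = ρ(D) = A, ρ(π(E)) = ρ(A) = B, ρ(π(F)) = ρ(C) = C.
Hence πρ = [D F E A B C].

D F E A B C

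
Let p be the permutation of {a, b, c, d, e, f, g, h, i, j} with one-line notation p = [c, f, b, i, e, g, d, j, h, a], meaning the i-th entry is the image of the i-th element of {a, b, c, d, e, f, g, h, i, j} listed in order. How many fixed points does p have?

1

The fixed points (elements with p(x) = x) are {e}, so there is 1.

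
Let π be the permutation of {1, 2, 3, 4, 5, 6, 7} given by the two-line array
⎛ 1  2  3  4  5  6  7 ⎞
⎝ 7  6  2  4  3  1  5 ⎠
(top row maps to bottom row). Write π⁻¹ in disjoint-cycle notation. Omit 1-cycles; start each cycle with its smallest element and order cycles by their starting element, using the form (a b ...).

(1 6 2 3 5 7)

The cycle decomposition of π is (1 7 5 3 2 6).
The inverse reverses every cycle; in canonical form, π⁻¹ = (1 6 2 3 5 7).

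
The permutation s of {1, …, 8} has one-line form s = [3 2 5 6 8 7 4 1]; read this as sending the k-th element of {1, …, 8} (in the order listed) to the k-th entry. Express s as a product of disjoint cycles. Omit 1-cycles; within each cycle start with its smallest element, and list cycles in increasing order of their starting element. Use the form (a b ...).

(1 3 5 8)(4 6 7)

Iterating s from 1 gives 1 → 3 → 5 → 8 → 1; that is the 4-cycle (1 3 5 8).
Repeating from the next unused element and collecting all non-trivial cycles gives (1 3 5 8)(4 6 7).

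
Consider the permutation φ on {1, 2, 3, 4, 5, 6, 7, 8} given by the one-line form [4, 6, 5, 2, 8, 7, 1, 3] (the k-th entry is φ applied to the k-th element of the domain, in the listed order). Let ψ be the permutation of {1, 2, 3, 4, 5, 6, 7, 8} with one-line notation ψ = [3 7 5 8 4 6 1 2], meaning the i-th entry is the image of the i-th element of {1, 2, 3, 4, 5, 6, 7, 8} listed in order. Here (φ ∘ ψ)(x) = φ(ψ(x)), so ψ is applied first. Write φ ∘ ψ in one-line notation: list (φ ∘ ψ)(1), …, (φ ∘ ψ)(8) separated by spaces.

5 1 8 3 2 7 4 6

(φ ∘ ψ)(x) = φ(ψ(x)). Computing each image: φ(ψ(1)) = φ(3) = 5, φ(ψ(2)) = φ(7) = 1, φ(ψ(3)) = φ(5) = 8, φ(ψ(4)) = φ(8) = 3, φ(ψ(5)) = φ(4) = 2, φ(ψ(6)) = φ(6) = 7, φ(ψ(7)) = φ(1) = 4, φ(ψ(8)) = φ(2) = 6.
Hence φ ∘ ψ = [5 1 8 3 2 7 4 6].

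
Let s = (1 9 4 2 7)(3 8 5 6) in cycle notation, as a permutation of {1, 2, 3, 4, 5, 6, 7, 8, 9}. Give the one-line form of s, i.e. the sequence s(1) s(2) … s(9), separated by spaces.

Image by image: 1↦9, 2↦7, 3↦8, 4↦2, 5↦6, 6↦3, 7↦1, 8↦5, 9↦4.
Listing these in domain order gives 9 7 8 2 6 3 1 5 4.

9 7 8 2 6 3 1 5 4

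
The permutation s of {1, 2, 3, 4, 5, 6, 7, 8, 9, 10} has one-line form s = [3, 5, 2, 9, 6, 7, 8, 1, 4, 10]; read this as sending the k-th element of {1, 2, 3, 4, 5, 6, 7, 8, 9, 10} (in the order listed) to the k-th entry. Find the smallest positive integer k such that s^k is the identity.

Writing s as disjoint cycles, the cycle lengths are 7, 2, 1.
Since disjoint cycles commute, ord(s) = lcm(7, 2) = 14.

14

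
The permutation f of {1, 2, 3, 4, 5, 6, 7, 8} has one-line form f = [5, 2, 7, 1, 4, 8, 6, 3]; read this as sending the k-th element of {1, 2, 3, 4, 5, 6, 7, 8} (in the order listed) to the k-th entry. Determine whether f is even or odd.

odd

In disjoint-cycle form the cycle lengths are 4, 3, 1.
A cycle of length ℓ contributes ℓ−1 transpositions, so f is a product of 3 + 2 = 5 transpositions — odd.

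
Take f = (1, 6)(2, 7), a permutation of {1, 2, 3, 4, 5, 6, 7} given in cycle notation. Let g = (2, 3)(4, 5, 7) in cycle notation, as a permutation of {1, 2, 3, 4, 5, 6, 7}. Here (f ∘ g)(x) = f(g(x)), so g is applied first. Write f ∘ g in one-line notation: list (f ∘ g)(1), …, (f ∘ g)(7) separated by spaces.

6 3 7 5 2 1 4

(f ∘ g)(x) = f(g(x)). Computing each image: f(g(1)) = f(1) = 6, f(g(2)) = f(3) = 3, f(g(3)) = f(2) = 7, f(g(4)) = f(5) = 5, f(g(5)) = f(7) = 2, f(g(6)) = f(6) = 1, f(g(7)) = f(4) = 4.
Hence f ∘ g = [6 3 7 5 2 1 4].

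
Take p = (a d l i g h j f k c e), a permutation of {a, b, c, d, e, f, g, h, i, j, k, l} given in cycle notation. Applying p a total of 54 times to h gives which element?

h lies in the 11-cycle (a d l i g h j f k c e).
Powers repeat with period 11 on this cycle, and 54 mod 11 = 10, so p^54(h) = p^10(h).
Stepping 10 places around the cycle: h → j → f → k → c → e → a → d → l → i → g.

g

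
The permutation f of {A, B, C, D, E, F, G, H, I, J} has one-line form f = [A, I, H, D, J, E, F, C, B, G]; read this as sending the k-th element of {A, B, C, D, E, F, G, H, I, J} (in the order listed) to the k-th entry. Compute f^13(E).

J

Tracing E → J → … returns to E after 4 steps, so E lies in a 4-cycle (E, J, G, F).
Powers repeat with period 4 on this cycle, and 13 mod 4 = 1, so f^13(E) = f^1(E).
Advancing 1 step from E: E → J.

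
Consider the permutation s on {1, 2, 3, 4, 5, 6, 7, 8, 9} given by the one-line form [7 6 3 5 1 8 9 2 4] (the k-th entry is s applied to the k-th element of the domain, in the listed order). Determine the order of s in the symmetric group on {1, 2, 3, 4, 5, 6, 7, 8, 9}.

The disjoint-cycle form of s has cycle lengths 5, 3, 1.
The order is lcm(5, 3) = 15.

15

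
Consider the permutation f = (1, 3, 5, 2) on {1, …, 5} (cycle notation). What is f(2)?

Within (1, 3, 5, 2), 2 ↦ 1.

1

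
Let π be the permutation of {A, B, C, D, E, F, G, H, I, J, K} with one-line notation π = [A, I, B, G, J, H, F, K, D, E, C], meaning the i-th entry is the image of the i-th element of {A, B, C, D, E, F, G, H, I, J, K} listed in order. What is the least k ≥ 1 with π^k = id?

8

Writing π as disjoint cycles, the cycle lengths are 8, 2, 1.
The order of π is the least common multiple of its cycle lengths: lcm(8, 2) = 8.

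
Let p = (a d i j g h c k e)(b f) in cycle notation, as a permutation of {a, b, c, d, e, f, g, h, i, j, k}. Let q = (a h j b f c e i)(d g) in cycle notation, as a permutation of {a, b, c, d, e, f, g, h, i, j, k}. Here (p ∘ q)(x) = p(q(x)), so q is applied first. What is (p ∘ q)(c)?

(p ∘ q)(c) = p(q(c)). q(c) = e, then p(e) = a. So (p ∘ q)(c) = a.

a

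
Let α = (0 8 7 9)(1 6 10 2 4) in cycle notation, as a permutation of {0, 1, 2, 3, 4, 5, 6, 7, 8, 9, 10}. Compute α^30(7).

7 lies in the 4-cycle (0 8 7 9).
Powers repeat with period 4 on this cycle, and 30 mod 4 = 2, so α^30(7) = α^2(7).
Stepping 2 places around the cycle: 7 → 9 → 0.

0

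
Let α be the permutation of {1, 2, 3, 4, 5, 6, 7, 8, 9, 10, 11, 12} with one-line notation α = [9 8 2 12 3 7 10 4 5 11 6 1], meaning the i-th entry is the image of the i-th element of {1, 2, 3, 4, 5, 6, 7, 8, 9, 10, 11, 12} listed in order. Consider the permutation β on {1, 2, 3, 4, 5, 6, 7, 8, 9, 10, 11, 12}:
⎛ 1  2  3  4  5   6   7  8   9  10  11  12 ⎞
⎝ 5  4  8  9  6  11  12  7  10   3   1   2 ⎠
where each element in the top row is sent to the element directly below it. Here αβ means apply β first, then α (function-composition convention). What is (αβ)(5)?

7

First apply β: β(5) = 6, then α(6) = 7. Thus (αβ)(5) = 7.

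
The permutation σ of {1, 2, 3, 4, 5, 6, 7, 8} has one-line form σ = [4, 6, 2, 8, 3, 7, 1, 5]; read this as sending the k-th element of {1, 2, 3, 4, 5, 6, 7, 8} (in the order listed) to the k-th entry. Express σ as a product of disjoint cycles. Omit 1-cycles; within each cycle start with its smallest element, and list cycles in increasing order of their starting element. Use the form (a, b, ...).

(1, 4, 8, 5, 3, 2, 6, 7)

From 1: 1 → 4 → 8 → 5 → 3 → 2 → 6 → 7 → 1, closing the cycle (1, 4, 8, 5, 3, 2, 6, 7).
Repeating from the next unused element and collecting all non-trivial cycles gives (1, 4, 8, 5, 3, 2, 6, 7).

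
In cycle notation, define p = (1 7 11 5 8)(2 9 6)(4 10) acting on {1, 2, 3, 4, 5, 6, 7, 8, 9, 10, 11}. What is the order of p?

30

The disjoint cycles have lengths 5, 3, 2, 1.
The order of p is the least common multiple of its cycle lengths: lcm(5, 3, 2) = 30.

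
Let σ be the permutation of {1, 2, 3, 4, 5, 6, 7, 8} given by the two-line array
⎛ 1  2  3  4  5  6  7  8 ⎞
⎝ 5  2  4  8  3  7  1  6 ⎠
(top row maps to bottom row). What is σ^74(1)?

Tracing 1 → 5 → … returns to 1 after 7 steps, so 1 lies in a 7-cycle (1, 5, 3, 4, 8, 6, 7).
Powers repeat with period 7 on this cycle, and 74 mod 7 = 4, so σ^74(1) = σ^4(1).
Stepping 4 places around the cycle: 1 → 5 → 3 → 4 → 8.

8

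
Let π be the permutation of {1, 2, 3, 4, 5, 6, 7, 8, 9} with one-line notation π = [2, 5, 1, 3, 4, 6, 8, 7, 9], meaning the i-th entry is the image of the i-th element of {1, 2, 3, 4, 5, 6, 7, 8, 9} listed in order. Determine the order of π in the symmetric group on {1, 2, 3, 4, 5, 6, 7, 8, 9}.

The disjoint-cycle form of π has cycle lengths 5, 2, 1, 1.
The order of π is the least common multiple of its cycle lengths: lcm(5, 2) = 10.

10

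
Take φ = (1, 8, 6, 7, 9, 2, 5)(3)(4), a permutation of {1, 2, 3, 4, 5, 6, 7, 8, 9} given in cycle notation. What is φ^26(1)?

1 lies in the 7-cycle (1, 8, 6, 7, 9, 2, 5).
On a 7-cycle, φ^7 is the identity, so φ^26 = φ^5 there (26 ≡ 5 mod 7).
Stepping 5 places around the cycle: 1 → 8 → 6 → 7 → 9 → 2.

2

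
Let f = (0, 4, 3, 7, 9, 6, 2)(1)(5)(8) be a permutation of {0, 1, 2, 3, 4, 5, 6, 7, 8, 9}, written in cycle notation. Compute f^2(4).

4 lies in the 7-cycle (0, 4, 3, 7, 9, 6, 2).
Stepping 2 places around the cycle: 4 → 3 → 7.

7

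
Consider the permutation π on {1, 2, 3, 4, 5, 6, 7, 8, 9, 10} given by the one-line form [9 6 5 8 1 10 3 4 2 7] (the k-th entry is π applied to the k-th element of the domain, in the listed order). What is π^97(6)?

Tracing 6 → 10 → … returns to 6 after 8 steps, so 6 lies in an 8-cycle (1 9 2 6 10 7 3 5).
Powers repeat with period 8 on this cycle, and 97 mod 8 = 1, so π^97(6) = π^1(6).
Advancing 1 step from 6: 6 → 10.

10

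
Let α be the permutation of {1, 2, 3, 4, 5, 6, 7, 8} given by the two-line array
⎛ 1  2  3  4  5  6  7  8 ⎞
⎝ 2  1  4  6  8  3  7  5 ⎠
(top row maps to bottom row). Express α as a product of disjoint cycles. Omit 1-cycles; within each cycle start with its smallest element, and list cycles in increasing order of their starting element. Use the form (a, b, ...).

From 1: 1 → 2 → 1, closing the cycle (1, 2).
Repeating from the next unused element and collecting all non-trivial cycles gives (1, 2)(3, 4, 6)(5, 8).

(1, 2)(3, 4, 6)(5, 8)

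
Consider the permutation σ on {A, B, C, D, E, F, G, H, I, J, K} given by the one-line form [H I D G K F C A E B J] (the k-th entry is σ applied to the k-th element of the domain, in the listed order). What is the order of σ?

Decomposing into disjoint cycles gives cycle lengths 5, 3, 2, 1.
Since disjoint cycles commute, ord(σ) = lcm(5, 3, 2) = 30.

30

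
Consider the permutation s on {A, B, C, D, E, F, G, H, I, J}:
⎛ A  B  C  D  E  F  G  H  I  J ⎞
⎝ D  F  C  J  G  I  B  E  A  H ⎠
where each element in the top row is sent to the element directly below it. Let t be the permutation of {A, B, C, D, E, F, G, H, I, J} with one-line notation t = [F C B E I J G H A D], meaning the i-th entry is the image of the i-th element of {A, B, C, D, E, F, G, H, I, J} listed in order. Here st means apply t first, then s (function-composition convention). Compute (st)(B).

t(B) = C, then s(C) = C; composing gives (st)(B) = C.

C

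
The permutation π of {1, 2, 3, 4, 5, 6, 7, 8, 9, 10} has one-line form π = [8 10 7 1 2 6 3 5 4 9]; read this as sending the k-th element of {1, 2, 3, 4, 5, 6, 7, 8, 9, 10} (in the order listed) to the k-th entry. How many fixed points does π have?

The fixed points (elements with π(x) = x) are {6}, so there is 1.

1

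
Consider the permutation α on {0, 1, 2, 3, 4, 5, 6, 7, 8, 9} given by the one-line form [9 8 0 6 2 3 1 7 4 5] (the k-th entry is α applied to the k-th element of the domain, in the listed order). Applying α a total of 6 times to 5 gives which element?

Tracing 5 → 3 → … returns to 5 after 9 steps, so 5 lies in a 9-cycle (0, 9, 5, 3, 6, 1, 8, 4, 2).
Stepping 6 places around the cycle: 5 → 3 → 6 → 1 → 8 → 4 → 2.

2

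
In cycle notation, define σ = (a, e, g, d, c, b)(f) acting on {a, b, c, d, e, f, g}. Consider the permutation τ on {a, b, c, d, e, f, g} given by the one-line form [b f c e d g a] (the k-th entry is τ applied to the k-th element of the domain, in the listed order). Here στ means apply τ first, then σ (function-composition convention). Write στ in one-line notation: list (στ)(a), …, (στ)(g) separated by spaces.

For each element, apply τ then σ: a → b → a; b → f → f; c → c → b; d → e → g; e → d → c; f → g → d; g → a → e.
Collecting the images, στ = [a f b g c d e].

a f b g c d e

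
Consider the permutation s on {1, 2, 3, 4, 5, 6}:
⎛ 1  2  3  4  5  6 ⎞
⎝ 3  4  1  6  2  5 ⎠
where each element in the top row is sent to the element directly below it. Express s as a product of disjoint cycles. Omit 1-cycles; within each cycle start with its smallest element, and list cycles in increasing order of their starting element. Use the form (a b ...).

Start at 1 and follow images: 1 → 3 → 1, giving the cycle (1 3).
Repeating from the next unused element and collecting all non-trivial cycles gives (1 3)(2 4 6 5).

(1 3)(2 4 6 5)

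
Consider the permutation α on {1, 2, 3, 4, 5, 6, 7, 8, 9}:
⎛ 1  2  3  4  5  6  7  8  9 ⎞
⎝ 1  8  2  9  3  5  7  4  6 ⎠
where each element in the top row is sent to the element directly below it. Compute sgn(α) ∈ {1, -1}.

In disjoint-cycle form the cycle lengths are 7, 1, 1.
A cycle is odd iff its length is even; α has 0 even-length cycles, so sgn(α) = (−1)^0 and α is even.

1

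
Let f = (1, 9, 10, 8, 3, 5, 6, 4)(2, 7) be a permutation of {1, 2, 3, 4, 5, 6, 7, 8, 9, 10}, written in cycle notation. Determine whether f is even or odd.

The cycle lengths are 8, 2.
A cycle is odd iff its length is even; f has 2 even-length cycles, so sgn(f) = (−1)^2 and f is even.

even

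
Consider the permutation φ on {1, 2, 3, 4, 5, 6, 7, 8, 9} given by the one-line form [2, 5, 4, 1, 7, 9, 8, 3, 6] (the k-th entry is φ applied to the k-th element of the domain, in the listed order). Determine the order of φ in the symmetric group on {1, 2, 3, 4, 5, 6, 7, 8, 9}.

14

Decomposing into disjoint cycles gives cycle lengths 7, 2.
The order of φ is the least common multiple of its cycle lengths: lcm(7, 2) = 14.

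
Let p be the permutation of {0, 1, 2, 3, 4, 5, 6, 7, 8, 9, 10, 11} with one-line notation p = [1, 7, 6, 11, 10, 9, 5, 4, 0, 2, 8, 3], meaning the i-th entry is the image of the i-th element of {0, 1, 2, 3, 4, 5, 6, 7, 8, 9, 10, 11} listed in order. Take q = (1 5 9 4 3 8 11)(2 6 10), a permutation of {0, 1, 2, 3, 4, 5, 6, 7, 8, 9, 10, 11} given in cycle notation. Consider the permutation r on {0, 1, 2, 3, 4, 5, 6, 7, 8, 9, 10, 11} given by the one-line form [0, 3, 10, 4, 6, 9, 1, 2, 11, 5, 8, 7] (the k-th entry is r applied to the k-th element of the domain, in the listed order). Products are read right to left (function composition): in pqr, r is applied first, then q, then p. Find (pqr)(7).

Apply the permutations in order: r(7) = 2, then q(2) = 6, then p(6) = 5. So (pqr)(7) = 5.

5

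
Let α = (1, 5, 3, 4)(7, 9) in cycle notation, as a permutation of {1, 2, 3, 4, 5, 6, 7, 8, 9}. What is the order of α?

The cycle type of α is (4, 2, 1, 1, 1).
The order is lcm(4, 2) = 4.

4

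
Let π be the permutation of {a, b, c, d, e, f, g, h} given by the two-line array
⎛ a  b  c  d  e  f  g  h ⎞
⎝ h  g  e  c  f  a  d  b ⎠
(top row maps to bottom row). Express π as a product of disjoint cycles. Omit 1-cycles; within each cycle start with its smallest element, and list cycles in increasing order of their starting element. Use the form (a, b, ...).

From a: a → h → b → g → d → c → e → f → a, closing the cycle (a, h, b, g, d, c, e, f).
Continuing from each remaining unvisited element yields (a, h, b, g, d, c, e, f).

(a, h, b, g, d, c, e, f)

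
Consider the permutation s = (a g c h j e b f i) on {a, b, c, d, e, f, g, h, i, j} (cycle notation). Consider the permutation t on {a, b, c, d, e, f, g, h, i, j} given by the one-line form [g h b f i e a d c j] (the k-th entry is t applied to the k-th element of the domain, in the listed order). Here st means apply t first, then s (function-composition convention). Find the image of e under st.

a

First apply t: t(e) = i, then s(i) = a. Thus (st)(e) = a.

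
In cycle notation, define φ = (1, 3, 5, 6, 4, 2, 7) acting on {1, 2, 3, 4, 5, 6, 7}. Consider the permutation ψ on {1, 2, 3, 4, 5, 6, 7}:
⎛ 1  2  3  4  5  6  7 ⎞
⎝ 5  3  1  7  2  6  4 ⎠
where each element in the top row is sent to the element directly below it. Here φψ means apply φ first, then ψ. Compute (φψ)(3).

2

First apply φ: φ(3) = 5, then ψ(5) = 2. Thus (φψ)(3) = 2.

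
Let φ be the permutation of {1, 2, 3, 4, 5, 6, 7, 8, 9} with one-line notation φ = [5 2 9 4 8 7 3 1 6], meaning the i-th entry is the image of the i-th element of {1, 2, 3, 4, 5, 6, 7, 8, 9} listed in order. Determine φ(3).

9

3 is element number 3 of the domain, and entry number 3 of the one-line form is 9, so φ(3) = 9.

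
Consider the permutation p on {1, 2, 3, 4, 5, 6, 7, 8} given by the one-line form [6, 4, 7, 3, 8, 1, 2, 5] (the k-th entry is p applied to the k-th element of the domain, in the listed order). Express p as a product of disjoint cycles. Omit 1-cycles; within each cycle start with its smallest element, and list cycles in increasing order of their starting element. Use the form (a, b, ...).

Start at 1 and follow images: 1 → 6 → 1, giving the cycle (1, 6).
Continuing from each remaining unvisited element yields (1, 6)(2, 4, 3, 7)(5, 8).

(1, 6)(2, 4, 3, 7)(5, 8)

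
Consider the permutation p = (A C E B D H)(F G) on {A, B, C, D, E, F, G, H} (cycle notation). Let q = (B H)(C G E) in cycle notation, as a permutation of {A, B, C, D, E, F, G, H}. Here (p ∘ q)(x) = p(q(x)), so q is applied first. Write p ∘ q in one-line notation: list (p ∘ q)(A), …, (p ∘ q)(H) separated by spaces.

C A F H E G B D

Chase each element through q then p: A → A → C; B → H → A; C → G → F; D → D → H; E → C → E; F → F → G; G → E → B; H → B → D.
So p ∘ q in one-line form is C A F H E G B D.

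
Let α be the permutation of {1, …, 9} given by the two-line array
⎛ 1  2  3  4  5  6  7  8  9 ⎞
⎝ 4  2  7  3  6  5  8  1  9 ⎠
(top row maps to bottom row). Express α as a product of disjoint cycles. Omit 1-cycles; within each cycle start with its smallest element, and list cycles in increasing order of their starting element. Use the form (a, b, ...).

(1, 4, 3, 7, 8)(5, 6)

From 1: 1 → 4 → 3 → 7 → 8 → 1, closing the cycle (1, 4, 3, 7, 8).
Continuing from each remaining unvisited element yields (1, 4, 3, 7, 8)(5, 6).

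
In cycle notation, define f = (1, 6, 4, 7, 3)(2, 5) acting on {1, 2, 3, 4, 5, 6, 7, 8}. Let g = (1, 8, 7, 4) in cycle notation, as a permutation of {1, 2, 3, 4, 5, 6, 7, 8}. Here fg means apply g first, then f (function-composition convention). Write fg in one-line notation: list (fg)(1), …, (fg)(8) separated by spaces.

For each element, apply g then f: 1 → 8 → 8; 2 → 2 → 5; 3 → 3 → 1; 4 → 1 → 6; 5 → 5 → 2; 6 → 6 → 4; 7 → 4 → 7; 8 → 7 → 3.
Collecting the images, fg = [8 5 1 6 2 4 7 3].

8 5 1 6 2 4 7 3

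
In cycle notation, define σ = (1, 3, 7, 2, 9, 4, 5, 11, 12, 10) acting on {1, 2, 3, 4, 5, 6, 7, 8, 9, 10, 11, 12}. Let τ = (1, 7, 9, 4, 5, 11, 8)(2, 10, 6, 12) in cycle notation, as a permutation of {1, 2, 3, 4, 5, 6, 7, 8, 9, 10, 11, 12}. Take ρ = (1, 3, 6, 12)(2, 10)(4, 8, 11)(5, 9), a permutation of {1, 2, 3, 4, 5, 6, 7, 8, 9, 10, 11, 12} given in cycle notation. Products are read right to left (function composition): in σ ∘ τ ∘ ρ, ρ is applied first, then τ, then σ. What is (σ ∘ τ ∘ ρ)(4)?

Chase 4: ρ(4) = 8; τ(8) = 1; σ(1) = 3. Hence (σ ∘ τ ∘ ρ)(4) = 3.

3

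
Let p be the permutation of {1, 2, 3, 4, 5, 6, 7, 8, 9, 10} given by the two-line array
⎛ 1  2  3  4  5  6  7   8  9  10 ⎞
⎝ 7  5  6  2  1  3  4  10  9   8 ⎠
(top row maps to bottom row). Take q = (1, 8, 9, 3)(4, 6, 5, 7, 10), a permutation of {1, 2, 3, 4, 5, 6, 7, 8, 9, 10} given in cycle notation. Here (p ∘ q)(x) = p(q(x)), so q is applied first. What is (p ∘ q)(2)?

5

First apply q: q(2) = 2, then p(2) = 5. Thus (p ∘ q)(2) = 5.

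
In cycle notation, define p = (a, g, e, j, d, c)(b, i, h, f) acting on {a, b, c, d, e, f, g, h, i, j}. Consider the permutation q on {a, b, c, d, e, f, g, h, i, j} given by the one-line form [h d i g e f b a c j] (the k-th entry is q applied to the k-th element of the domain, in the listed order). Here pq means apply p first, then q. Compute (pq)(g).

p(g) = e, then q(e) = e; composing gives (pq)(g) = e.

e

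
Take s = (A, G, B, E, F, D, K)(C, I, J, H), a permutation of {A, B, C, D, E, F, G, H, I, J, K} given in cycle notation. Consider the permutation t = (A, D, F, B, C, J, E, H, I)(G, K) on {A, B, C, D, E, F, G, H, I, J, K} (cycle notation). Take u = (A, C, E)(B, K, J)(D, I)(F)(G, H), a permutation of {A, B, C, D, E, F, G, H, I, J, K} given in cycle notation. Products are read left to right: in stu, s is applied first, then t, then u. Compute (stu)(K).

I

Apply the permutations in order: s(K) = A, then t(A) = D, then u(D) = I. So (stu)(K) = I.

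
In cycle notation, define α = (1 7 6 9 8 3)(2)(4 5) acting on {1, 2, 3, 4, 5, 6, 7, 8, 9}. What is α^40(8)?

8 lies in the 6-cycle (1 7 6 9 8 3).
On a 6-cycle, α^6 is the identity, so α^40 = α^4 there (40 ≡ 4 mod 6).
Advancing 4 steps from 8: 8 → 3 → 1 → 7 → 6.

6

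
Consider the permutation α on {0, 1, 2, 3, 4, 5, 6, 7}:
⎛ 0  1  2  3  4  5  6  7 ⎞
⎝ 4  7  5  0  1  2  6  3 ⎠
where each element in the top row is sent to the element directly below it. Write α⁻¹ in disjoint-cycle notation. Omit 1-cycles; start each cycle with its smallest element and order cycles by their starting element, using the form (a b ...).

The cycle decomposition of α is (0 4 1 7 3)(2 5).
The inverse reverses every cycle; in canonical form, α⁻¹ = (0 3 7 1 4)(2 5).

(0 3 7 1 4)(2 5)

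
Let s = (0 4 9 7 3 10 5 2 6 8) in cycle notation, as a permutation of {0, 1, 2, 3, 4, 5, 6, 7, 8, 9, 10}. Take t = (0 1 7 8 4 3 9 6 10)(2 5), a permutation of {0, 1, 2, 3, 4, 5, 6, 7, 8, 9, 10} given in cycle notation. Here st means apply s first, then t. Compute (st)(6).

First apply s: s(6) = 8, then t(8) = 4. Thus (st)(6) = 4.

4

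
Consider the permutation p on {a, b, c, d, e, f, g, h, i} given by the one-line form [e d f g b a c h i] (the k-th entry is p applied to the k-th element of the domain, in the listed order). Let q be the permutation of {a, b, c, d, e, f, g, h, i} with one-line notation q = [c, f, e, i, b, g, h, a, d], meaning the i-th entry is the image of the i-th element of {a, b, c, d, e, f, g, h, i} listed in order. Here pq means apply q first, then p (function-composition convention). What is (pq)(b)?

a

q(b) = f, then p(f) = a; composing gives (pq)(b) = a.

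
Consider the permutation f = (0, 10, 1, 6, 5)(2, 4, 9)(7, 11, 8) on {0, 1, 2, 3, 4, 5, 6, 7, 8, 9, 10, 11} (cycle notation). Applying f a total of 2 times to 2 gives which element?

2 lies in the 3-cycle (2, 4, 9).
Stepping 2 places around the cycle: 2 → 4 → 9.

9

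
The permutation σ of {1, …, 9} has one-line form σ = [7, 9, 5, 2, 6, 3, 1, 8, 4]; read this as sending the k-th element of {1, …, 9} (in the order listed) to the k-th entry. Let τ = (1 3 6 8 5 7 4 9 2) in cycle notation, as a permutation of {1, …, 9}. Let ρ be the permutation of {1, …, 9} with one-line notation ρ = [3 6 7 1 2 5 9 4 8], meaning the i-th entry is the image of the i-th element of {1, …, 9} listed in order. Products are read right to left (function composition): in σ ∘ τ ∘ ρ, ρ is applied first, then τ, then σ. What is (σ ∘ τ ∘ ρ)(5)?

7

Apply the permutations in order: ρ(5) = 2, then τ(2) = 1, then σ(1) = 7. So (σ ∘ τ ∘ ρ)(5) = 7.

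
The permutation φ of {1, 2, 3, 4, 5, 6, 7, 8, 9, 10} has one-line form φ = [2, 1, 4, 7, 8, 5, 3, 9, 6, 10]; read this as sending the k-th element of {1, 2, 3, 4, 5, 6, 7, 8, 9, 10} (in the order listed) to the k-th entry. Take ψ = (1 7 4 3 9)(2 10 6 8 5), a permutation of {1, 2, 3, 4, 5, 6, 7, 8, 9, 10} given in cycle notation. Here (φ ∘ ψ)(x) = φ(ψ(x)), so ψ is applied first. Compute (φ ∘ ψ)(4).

4

First apply ψ: ψ(4) = 3, then φ(3) = 4. Thus (φ ∘ ψ)(4) = 4.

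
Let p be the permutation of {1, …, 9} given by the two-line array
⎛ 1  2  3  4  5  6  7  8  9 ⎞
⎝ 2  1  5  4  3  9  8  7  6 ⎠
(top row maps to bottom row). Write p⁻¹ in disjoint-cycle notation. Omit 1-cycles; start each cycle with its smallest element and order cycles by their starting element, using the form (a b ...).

The cycle decomposition of p is (1 2)(3 5)(6 9)(7 8).
The inverse reverses every cycle; in canonical form, p⁻¹ = (1 2)(3 5)(6 9)(7 8).

(1 2)(3 5)(6 9)(7 8)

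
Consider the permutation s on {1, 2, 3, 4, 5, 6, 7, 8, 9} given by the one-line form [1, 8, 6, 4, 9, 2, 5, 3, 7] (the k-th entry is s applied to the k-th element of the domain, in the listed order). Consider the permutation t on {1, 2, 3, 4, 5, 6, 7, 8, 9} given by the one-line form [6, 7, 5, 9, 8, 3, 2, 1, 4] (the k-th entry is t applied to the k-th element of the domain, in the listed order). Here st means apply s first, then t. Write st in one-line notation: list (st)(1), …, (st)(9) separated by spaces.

(st)(x) = t(s(x)). Computing each image: t(s(1)) = t(1) = 6, t(s(2)) = t(8) = 1, t(s(3)) = t(6) = 3, t(s(4)) = t(4) = 9, t(s(5)) = t(9) = 4, t(s(6)) = t(2) = 7, t(s(7)) = t(5) = 8, t(s(8)) = t(3) = 5, t(s(9)) = t(7) = 2.
Hence st = [6 1 3 9 4 7 8 5 2].

6 1 3 9 4 7 8 5 2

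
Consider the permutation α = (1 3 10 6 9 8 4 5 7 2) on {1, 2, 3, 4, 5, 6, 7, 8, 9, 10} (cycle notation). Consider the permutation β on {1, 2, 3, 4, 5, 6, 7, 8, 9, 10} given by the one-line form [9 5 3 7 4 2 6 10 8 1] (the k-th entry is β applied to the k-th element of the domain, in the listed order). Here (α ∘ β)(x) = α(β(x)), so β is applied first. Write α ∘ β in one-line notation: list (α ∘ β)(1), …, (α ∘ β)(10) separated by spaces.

8 7 10 2 5 1 9 6 4 3

For each element, apply β then α: 1 → 9 → 8; 2 → 5 → 7; 3 → 3 → 10; 4 → 7 → 2; 5 → 4 → 5; 6 → 2 → 1; 7 → 6 → 9; 8 → 10 → 6; 9 → 8 → 4; 10 → 1 → 3.
So α ∘ β in one-line form is 8 7 10 2 5 1 9 6 4 3.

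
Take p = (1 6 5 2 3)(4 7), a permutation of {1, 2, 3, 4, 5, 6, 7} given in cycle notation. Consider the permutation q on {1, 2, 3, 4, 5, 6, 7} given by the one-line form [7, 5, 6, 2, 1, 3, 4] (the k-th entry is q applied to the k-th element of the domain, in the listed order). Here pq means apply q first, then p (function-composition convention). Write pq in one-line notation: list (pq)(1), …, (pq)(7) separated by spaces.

4 2 5 3 6 1 7

Chase each element through q then p: 1 → 7 → 4; 2 → 5 → 2; 3 → 6 → 5; 4 → 2 → 3; 5 → 1 → 6; 6 → 3 → 1; 7 → 4 → 7.
So pq in one-line form is 4 2 5 3 6 1 7.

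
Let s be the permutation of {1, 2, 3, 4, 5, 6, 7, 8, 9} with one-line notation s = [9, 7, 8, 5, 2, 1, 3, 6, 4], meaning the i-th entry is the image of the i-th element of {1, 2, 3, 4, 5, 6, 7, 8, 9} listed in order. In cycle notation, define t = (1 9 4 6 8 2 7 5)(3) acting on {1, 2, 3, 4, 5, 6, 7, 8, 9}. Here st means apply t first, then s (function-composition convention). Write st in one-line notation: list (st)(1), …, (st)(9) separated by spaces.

Chase each element through t then s: 1 → 9 → 4; 2 → 7 → 3; 3 → 3 → 8; 4 → 6 → 1; 5 → 1 → 9; 6 → 8 → 6; 7 → 5 → 2; 8 → 2 → 7; 9 → 4 → 5.
So st in one-line form is 4 3 8 1 9 6 2 7 5.

4 3 8 1 9 6 2 7 5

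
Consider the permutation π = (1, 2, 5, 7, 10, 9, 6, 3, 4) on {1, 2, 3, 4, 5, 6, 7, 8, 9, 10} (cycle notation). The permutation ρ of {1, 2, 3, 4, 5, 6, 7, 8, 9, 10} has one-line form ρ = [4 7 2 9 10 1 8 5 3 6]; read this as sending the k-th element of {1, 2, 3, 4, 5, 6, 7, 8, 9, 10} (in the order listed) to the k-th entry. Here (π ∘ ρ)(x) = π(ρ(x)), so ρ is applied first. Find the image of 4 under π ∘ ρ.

6

ρ(4) = 9, then π(9) = 6; composing gives (π ∘ ρ)(4) = 6.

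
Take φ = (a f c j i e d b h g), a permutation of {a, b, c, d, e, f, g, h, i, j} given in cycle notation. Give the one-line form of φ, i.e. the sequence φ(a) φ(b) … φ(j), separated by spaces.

Image by image: a→f, b→h, c→j, d→b, e→d, f→c, g→a, h→g, i→e, j→i.
So the one-line form is f h j b d c a g e i.

f h j b d c a g e i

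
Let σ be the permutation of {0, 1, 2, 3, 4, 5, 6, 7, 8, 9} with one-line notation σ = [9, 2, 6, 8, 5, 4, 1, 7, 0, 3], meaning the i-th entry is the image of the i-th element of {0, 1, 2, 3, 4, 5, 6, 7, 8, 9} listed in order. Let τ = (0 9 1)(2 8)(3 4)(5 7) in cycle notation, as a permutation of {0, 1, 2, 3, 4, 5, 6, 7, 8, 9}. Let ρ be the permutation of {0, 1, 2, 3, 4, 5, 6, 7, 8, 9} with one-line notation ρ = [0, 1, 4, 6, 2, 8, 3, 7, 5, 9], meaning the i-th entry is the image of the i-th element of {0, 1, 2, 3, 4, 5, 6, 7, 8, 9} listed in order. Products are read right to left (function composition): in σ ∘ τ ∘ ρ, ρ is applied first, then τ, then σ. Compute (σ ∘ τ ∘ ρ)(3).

Chase 3: ρ(3) = 6; τ(6) = 6; σ(6) = 1. Hence (σ ∘ τ ∘ ρ)(3) = 1.

1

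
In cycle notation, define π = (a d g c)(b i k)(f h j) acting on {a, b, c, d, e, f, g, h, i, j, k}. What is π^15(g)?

g lies in the 4-cycle (a d g c).
On a 4-cycle, π^4 is the identity, so π^15 = π^3 there (15 ≡ 3 mod 4).
Stepping 3 places around the cycle: g → c → a → d.

d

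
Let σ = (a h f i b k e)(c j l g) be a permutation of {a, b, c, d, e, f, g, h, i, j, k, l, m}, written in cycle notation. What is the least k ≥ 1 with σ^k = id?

28

The cycle type of σ is (7, 4, 1, 1).
The order is lcm(7, 4) = 28.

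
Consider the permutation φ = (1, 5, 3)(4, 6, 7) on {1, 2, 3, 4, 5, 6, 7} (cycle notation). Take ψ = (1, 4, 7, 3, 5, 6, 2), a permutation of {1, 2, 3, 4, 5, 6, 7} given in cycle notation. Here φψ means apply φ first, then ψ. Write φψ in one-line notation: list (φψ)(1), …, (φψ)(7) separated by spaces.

6 1 4 2 5 3 7

(φψ)(x) = ψ(φ(x)). Computing each image: ψ(φ(1)) = ψ(5) = 6, ψ(φ(2)) = ψ(2) = 1, ψ(φ(3)) = ψ(1) = 4, ψ(φ(4)) = ψ(6) = 2, ψ(φ(5)) = ψ(3) = 5, ψ(φ(6)) = ψ(7) = 3, ψ(φ(7)) = ψ(4) = 7.
Hence φψ = [6 1 4 2 5 3 7].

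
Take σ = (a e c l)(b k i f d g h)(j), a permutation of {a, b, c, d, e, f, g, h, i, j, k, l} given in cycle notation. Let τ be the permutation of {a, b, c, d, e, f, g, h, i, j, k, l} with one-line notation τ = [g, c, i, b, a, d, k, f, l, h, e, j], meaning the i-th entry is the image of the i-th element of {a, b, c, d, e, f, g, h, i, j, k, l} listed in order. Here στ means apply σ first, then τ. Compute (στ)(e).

i

First apply σ: σ(e) = c, then τ(c) = i. Thus (στ)(e) = i.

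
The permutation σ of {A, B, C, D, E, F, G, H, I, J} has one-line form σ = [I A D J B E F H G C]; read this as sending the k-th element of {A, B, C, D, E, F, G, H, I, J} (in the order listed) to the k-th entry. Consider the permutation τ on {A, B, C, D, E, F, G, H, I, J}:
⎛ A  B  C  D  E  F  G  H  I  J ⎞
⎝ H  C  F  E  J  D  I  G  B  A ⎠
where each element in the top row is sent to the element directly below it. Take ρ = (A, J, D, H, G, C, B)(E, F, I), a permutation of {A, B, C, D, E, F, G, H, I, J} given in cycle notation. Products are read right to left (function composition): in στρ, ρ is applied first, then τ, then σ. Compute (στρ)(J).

B

Chase J: ρ(J) = D; τ(D) = E; σ(E) = B. Hence (στρ)(J) = B.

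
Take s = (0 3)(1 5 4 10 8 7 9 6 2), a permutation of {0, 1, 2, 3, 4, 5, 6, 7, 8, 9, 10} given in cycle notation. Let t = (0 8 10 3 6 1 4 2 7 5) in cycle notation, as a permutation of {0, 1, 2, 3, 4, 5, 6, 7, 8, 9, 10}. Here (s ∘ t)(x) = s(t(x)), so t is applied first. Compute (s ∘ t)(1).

10

t(1) = 4, then s(4) = 10; composing gives (s ∘ t)(1) = 10.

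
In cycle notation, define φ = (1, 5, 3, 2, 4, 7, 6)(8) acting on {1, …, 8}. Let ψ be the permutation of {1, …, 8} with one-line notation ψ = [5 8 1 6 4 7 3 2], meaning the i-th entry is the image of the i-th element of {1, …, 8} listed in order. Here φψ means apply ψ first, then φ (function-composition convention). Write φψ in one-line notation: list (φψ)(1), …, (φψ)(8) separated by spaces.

3 8 5 1 7 6 2 4

(φψ)(x) = φ(ψ(x)). Computing each image: φ(ψ(1)) = φ(5) = 3, φ(ψ(2)) = φ(8) = 8, φ(ψ(3)) = φ(1) = 5, φ(ψ(4)) = φ(6) = 1, φ(ψ(5)) = φ(4) = 7, φ(ψ(6)) = φ(7) = 6, φ(ψ(7)) = φ(3) = 2, φ(ψ(8)) = φ(2) = 4.
Hence φψ = [3 8 5 1 7 6 2 4].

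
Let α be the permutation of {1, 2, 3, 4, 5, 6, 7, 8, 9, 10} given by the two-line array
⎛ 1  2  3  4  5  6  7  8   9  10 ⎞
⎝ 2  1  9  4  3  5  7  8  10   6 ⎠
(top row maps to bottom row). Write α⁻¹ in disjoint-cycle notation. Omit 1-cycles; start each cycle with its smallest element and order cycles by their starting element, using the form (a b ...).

The cycle decomposition of α is (1 2)(3 9 10 6 5).
Reversing each cycle (and rotating so the smallest element leads) gives α⁻¹ = (1 2)(3 5 6 10 9).

(1 2)(3 5 6 10 9)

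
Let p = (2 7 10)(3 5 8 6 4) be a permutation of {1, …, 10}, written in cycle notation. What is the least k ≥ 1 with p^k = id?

The cycle type of p is (5, 3, 1, 1).
The order is lcm(5, 3) = 15.

15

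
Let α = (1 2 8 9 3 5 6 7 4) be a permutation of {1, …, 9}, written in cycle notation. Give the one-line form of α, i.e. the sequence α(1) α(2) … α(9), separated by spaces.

Each element maps to the next entry in its cycle (wrapping to the front): 1→2, 2→8, 3→5, 4→1, 5→6, 6→7, 7→4, 8→9, 9→3.
So the one-line form is 2 8 5 1 6 7 4 9 3.

2 8 5 1 6 7 4 9 3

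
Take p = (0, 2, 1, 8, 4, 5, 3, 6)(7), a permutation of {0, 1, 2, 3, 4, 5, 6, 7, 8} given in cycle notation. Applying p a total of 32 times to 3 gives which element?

3

3 lies in the 8-cycle (0, 2, 1, 8, 4, 5, 3, 6).
Since the cycle has length 8, p^32 acts on it the same as p^0 (32 mod 8 = 0).
So p^32(3) = 3.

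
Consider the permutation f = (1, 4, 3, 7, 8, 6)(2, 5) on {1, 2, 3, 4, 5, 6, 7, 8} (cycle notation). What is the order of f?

The disjoint cycles have lengths 6, 2.
The order of f is the least common multiple of its cycle lengths: lcm(6, 2) = 6.

6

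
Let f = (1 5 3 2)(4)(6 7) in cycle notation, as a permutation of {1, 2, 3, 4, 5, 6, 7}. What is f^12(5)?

5 lies in the 4-cycle (1 5 3 2).
Powers repeat with period 4 on this cycle, and 12 mod 4 = 0, so f^12(5) = f^0(5).
So f^12(5) = 5.

5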